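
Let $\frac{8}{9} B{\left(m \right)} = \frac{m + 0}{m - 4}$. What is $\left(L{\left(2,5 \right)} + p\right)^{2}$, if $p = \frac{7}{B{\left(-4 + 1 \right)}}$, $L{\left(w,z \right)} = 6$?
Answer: $\frac{306916}{729} \approx 421.01$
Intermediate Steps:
$B{\left(m \right)} = \frac{9 m}{8 \left(-4 + m\right)}$ ($B{\left(m \right)} = \frac{9 \frac{m + 0}{m - 4}}{8} = \frac{9 \frac{m}{-4 + m}}{8} = \frac{9 m}{8 \left(-4 + m\right)}$)
$p = \frac{392}{27}$ ($p = \frac{7}{\frac{9}{8} \left(-4 + 1\right) \frac{1}{-4 + \left(-4 + 1\right)}} = \frac{7}{\frac{9}{8} \left(-3\right) \frac{1}{-4 - 3}} = \frac{7}{\frac{9}{8} \left(-3\right) \frac{1}{-7}} = \frac{7}{\frac{9}{8} \left(-3\right) \left(- \frac{1}{7}\right)} = \frac{7}{\frac{27}{56}} = 7 \cdot \frac{56}{27} = \frac{392}{27} \approx 14.519$)
$\left(L{\left(2,5 \right)} + p\right)^{2} = \left(6 + \frac{392}{27}\right)^{2} = \left(\frac{554}{27}\right)^{2} = \frac{306916}{729}$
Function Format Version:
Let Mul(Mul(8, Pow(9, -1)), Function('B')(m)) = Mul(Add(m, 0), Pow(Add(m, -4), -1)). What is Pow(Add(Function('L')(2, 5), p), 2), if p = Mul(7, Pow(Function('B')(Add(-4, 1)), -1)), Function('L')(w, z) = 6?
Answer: Rational(306916, 729) ≈ 421.01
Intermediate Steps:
Function('B')(m) = Mul(Rational(9, 8), m, Pow(Add(-4, m), -1)) (Function('B')(m) = Mul(Rational(9, 8), Mul(Add(m, 0), Pow(Add(m, -4), -1))) = Mul(Rational(9, 8), Mul(m, Pow(Add(-4, m), -1))) = Mul(Rational(9, 8), m, Pow(Add(-4, m), -1)))
p = Rational(392, 27) (p = Mul(7, Pow(Mul(Rational(9, 8), Add(-4, 1), Pow(Add(-4, Add(-4, 1)), -1)), -1)) = Mul(7, Pow(Mul(Rational(9, 8), -3, Pow(Add(-4, -3), -1)), -1)) = Mul(7, Pow(Mul(Rational(9, 8), -3, Pow(-7, -1)), -1)) = Mul(7, Pow(Mul(Rational(9, 8), -3, Rational(-1, 7)), -1)) = Mul(7, Pow(Rational(27, 56), -1)) = Mul(7, Rational(56, 27)) = Rational(392, 27) ≈ 14.519)
Pow(Add(Function('L')(2, 5), p), 2) = Pow(Add(6, Rational(392, 27)), 2) = Pow(Rational(554, 27), 2) = Rational(306916, 729)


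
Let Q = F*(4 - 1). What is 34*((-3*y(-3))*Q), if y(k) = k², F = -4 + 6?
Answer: -5508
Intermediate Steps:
F = 2
Q = 6 (Q = 2*(4 - 1) = 2*3 = 6)
34*((-3*y(-3))*Q) = 34*(-3*(-3)²*6) = 34*(-3*9*6) = 34*(-27*6) = 34*(-162) = -5508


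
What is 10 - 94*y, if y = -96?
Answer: 9034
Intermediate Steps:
10 - 94*y = 10 - 94*(-96) = 10 + 9024 = 9034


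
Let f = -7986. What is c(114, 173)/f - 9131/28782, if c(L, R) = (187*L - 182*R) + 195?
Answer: 17843560/19154421 ≈ 0.93156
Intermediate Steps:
c(L, R) = 195 - 182*R + 187*L (c(L, R) = (-182*R + 187*L) + 195 = 195 - 182*R + 187*L)
c(114, 173)/f - 9131/28782 = (195 - 182*173 + 187*114)/(-7986) - 9131/28782 = (195 - 31486 + 21318)*(-1/7986) - 9131*1/28782 = -9973*(-1/7986) - 9131/28782 = 9973/7986 - 9131/28782 = 17843560/19154421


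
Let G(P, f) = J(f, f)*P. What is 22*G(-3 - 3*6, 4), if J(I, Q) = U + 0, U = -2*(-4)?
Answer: -3696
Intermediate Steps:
U = 8
J(I, Q) = 8 (J(I, Q) = 8 + 0 = 8)
G(P, f) = 8*P
22*G(-3 - 3*6, 4) = 22*(8*(-3 - 3*6)) = 22*(8*(-3 - 18)) = 22*(8*(-21)) = 22*(-168) = -3696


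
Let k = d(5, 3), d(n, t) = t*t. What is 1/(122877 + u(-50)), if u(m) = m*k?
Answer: 1/122427 ≈ 8.1681e-6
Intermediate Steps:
d(n, t) = t²
k = 9 (k = 3² = 9)
u(m) = 9*m (u(m) = m*9 = 9*m)
1/(122877 + u(-50)) = 1/(122877 + 9*(-50)) = 1/(122877 - 450) = 1/122427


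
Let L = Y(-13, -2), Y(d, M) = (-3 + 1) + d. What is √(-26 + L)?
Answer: I*√41 ≈ 6.4031*I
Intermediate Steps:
Y(d, M) = -2 + d
L = -15 (L = -2 - 13 = -15)
√(-26 + L) = √(-26 - 15) = √(-41) = I*√41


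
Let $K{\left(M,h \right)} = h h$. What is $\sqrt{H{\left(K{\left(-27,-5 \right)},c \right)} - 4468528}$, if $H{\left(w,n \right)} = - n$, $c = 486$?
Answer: $11 i \sqrt{36934} \approx 2114.0 i$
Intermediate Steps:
$K{\left(M,h \right)} = h^{2}$
$\sqrt{H{\left(K{\left(-27,-5 \right)},c \right)} - 4468528} = \sqrt{\left(-1\right) 486 - 4468528} = \sqrt{-486 - 4468528} = \sqrt{-4469014} = 11 i \sqrt{36934}$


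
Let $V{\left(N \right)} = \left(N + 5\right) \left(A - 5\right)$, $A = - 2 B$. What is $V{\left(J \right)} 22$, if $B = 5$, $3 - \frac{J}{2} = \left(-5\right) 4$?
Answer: $-16830$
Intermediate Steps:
$J = 46$ ($J = 6 - 2 \left(\left(-5\right) 4\right) = 6 - -40 = 6 + 40 = 46$)
$A = -10$ ($A = \left(-2\right) 5 = -10$)
$V{\left(N \right)} = -75 - 15 N$ ($V{\left(N \right)} = \left(N + 5\right) \left(-10 - 5\right) = \left(5 + N\right) \left(-15\right) = -75 - 15 N$)
$V{\left(J \right)} 22 = \left(-75 - 690\right) 22 = \left(-765\right) 22 = -16830$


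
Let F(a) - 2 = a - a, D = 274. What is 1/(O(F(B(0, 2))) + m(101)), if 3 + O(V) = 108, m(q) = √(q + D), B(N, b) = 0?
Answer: 7/710 - √15/2130 ≈ 0.0080408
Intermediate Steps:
m(q) = √(274 + q) (m(q) = √(q + 274) = √(274 + q))
F(a) = 2 (F(a) = 2 + (a - a) = 2 + 0 = 2)
O(V) = 105 (O(V) = -3 + 108 = 105)
1/(O(F(B(0, 2))) + m(101)) = 1/(105 + √(274 + 101)) = 1/(105 + √375) = 1/(105 + 5*√15)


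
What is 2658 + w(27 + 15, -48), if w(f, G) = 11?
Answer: 2669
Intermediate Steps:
2658 + w(27 + 15, -48) = 2658 + 11 = 2669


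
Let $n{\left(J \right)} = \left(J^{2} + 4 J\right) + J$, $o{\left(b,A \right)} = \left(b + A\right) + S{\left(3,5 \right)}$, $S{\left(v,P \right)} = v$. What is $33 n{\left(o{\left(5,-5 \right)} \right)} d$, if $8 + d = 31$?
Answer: $18216$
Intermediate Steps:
$d = 23$ ($d = -8 + 31 = 23$)
$o{\left(b,A \right)} = 3 + A + b$ ($o{\left(b,A \right)} = \left(b + A\right) + 3 = \left(A + b\right) + 3 = 3 + A + b$)
$n{\left(J \right)} = J^{2} + 5 J$
$33 n{\left(o{\left(5,-5 \right)} \right)} d = 33 \left(3 - 5 + 5\right) \left(5 + \left(3 - 5 + 5\right)\right) 23 = 33 \cdot 3 \left(5 + 3\right) 23 = 33 \cdot 3 \cdot 8 \cdot 23 = 33 \cdot 24 \cdot 23 = 792 \cdot 23 = 18216$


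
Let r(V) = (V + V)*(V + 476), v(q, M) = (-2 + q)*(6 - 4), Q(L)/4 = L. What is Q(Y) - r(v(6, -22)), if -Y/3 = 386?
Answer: -12376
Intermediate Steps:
Y = -1158 (Y = -3*386 = -1158)
Q(L) = 4*L
v(q, M) = -4 + 2*q (v(q, M) = (-2 + q)*2 = -4 + 2*q)
r(V) = 2*V*(476 + V) (r(V) = (2*V)*(476 + V) = 2*V*(476 + V))
Q(Y) - r(v(6, -22)) = 4*(-1158) - 2*(-4 + 2*6)*(476 + (-4 + 2*6)) = -4632 - 2*(-4 + 12)*(476 + (-4 + 12)) = -4632 - 2*8*(476 + 8) = -4632 - 2*8*484 = -4632 - 1*7744 = -4632 - 7744 = -12376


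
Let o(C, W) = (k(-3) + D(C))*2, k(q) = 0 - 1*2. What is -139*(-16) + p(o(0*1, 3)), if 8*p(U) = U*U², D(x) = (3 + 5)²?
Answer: 240552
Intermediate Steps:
k(q) = -2 (k(q) = 0 - 2 = -2)
D(x) = 64 (D(x) = 8² = 64)
o(C, W) = 124 (o(C, W) = (-2 + 64)*2 = 62*2 = 124)
p(U) = U³/8 (p(U) = (U*U²)/8 = U³/8)
-139*(-16) + p(o(0*1, 3)) = -139*(-16) + (⅛)*124³ = 2224 + (⅛)*1906624 = 2224 + 238328 = 240552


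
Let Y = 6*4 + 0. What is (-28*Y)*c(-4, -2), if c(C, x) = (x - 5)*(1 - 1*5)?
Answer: -18816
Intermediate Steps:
c(C, x) = 20 - 4*x (c(C, x) = (-5 + x)*(1 - 5) = (-5 + x)*(-4) = 20 - 4*x)
Y = 24 (Y = 24 + 0 = 24)
(-28*Y)*c(-4, -2) = (-28*24)*(20 - 4*(-2)) = -672*(20 + 8) = -672*28 = -18816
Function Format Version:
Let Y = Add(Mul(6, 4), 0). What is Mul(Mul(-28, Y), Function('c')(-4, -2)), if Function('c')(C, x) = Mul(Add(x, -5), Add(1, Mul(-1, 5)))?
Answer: -18816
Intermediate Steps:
Function('c')(C, x) = Add(20, Mul(-4, x)) (Function('c')(C, x) = Mul(Add(-5, x), Add(1, -5)) = Mul(Add(-5, x), -4) = Add(20, Mul(-4, x)))
Y = 24 (Y = Add(24, 0) = 24)
Mul(Mul(-28, Y), Function('c')(-4, -2)) = Mul(Mul(-28, 24), Add(20, Mul(-4, -2))) = Mul(-672, Add(20, 8)) = Mul(-672, 28) = -18816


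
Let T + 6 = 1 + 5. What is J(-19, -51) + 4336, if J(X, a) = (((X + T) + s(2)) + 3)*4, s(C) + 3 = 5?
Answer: 4280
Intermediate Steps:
s(C) = 2 (s(C) = -3 + 5 = 2)
T = 0 (T = -6 + (1 + 5) = -6 + 6 = 0)
J(X, a) = 20 + 4*X (J(X, a) = (((X + 0) + 2) + 3)*4 = ((X + 2) + 3)*4 = ((2 + X) + 3)*4 = (5 + X)*4 = 20 + 4*X)
J(-19, -51) + 4336 = (20 + 4*(-19)) + 4336 = (20 - 76) + 4336 = -56 + 4336 = 4280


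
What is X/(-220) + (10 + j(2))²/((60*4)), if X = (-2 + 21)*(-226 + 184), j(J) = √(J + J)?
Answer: 93/22 ≈ 4.2273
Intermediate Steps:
j(J) = √2*√J (j(J) = √(2*J) = √2*√J)
X = -798 (X = 19*(-42) = -798)
X/(-220) + (10 + j(2))²/((60*4)) = -798/(-220) + (10 + √2*√2)²/((60*4)) = -798*(-1/220) + (10 + 2)²/240 = 399/110 + 12²*(1/240) = 399/110 + 144*(1/240) = 399/110 + ⅗ = 93/22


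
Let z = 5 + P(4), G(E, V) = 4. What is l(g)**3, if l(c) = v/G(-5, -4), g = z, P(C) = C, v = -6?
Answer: -27/8 ≈ -3.3750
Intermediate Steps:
z = 9 (z = 5 + 4 = 9)
g = 9
l(c) = -3/2 (l(c) = -6/4 = -6*1/4 = -3/2)
l(g)**3 = (-3/2)**3 = -27/8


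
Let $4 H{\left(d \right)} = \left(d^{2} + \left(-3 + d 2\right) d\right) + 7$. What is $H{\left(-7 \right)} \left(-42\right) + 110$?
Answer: $- \frac{3455}{2} \approx -1727.5$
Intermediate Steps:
$H{\left(d \right)} = \frac{7}{4} + \frac{d^{2}}{4} + \frac{d \left(-3 + 2 d\right)}{4}$ ($H{\left(d \right)} = \frac{\left(d^{2} + \left(-3 + d 2\right) d\right) + 7}{4} = \frac{\left(d^{2} + \left(-3 + 2 d\right) d\right) + 7}{4} = \frac{\left(d^{2} + d \left(-3 + 2 d\right)\right) + 7}{4} = \frac{7 + d^{2} + d \left(-3 + 2 d\right)}{4} = \frac{7}{4} + \frac{d^{2}}{4} + \frac{d \left(-3 + 2 d\right)}{4}$)
$H{\left(-7 \right)} \left(-42\right) + 110 = \left(\frac{7}{4} - - \frac{21}{4} + \frac{3 \left(-7\right)^{2}}{4}\right) \left(-42\right) + 110 = \left(\frac{7}{4} + \frac{21}{4} + \frac{3}{4} \cdot 49\right) \left(-42\right) + 110 = \left(\frac{7}{4} + \frac{21}{4} + \frac{147}{4}\right) \left(-42\right) + 110 = \frac{175}{4} \left(-42\right) + 110 = - \frac{3675}{2} + 110 = - \frac{3455}{2}$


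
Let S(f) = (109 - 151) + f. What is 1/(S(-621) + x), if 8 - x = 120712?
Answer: -1/121367 ≈ -8.2395e-6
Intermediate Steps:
S(f) = -42 + f
x = -120704 (x = 8 - 1*120712 = 8 - 120712 = -120704)
1/(S(-621) + x) = 1/((-42 - 621) - 120704) = 1/(-663 - 120704) = 1/(-121367) = -1/121367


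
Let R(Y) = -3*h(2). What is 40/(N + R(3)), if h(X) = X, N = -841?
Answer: -40/847 ≈ -0.047225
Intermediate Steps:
R(Y) = -6 (R(Y) = -3*2 = -6)
40/(N + R(3)) = 40/(-841 - 6) = 40/(-847) = 40*(-1/847) = -40/847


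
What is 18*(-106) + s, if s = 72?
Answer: -1836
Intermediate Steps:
18*(-106) + s = 18*(-106) + 72 = -1908 + 72 = -1836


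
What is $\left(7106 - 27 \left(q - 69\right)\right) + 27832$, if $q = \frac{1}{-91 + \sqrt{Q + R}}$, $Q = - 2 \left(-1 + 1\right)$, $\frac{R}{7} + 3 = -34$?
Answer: $\frac{44897571}{1220} + \frac{27 i \sqrt{259}}{8540} \approx 36801.0 + 0.050881 i$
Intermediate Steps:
$R = -259$ ($R = -21 + 7 \left(-34\right) = -21 - 238 = -259$)
$Q = 0$ ($Q = \left(-2\right) 0 = 0$)
$q = \frac{1}{-91 + i \sqrt{259}}$ ($q = \frac{1}{-91 + \sqrt{0 - 259}} = \frac{1}{-91 + \sqrt{-259}} = \frac{1}{-91 + i \sqrt{259}} \approx -0.010656 - 0.0018845 i$)
$\left(7106 - 27 \left(q - 69\right)\right) + 27832 = \left(7106 - 27 \left(\left(- \frac{13}{1220} - \frac{i \sqrt{259}}{8540}\right) - 69\right)\right) + 27832 = \left(7106 - 27 \left(- \frac{84193}{1220} - \frac{i \sqrt{259}}{8540}\right)\right) + 27832 = \left(7106 + \left(\frac{2273211}{1220} + \frac{27 i \sqrt{259}}{8540}\right)\right) + 27832 = \left(\frac{10942531}{1220} + \frac{27 i \sqrt{259}}{8540}\right) + 27832 = \frac{44897571}{1220} + \frac{27 i \sqrt{259}}{8540}$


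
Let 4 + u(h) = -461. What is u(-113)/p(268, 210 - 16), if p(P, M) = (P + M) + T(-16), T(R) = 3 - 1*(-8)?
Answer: -465/473 ≈ -0.98309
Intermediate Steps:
T(R) = 11 (T(R) = 3 + 8 = 11)
u(h) = -465 (u(h) = -4 - 461 = -465)
p(P, M) = 11 + M + P (p(P, M) = (P + M) + 11 = (M + P) + 11 = 11 + M + P)
u(-113)/p(268, 210 - 16) = -465/(11 + (210 - 16) + 268) = -465/(11 + 194 + 268) = -465/473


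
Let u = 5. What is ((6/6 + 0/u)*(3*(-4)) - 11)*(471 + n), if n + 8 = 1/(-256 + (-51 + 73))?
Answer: -2491843/234 ≈ -10649.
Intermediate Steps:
n = -1873/234 (n = -8 + 1/(-256 + (-51 + 73)) = -8 + 1/(-256 + 22) = -8 + 1/(-234) = -8 - 1/234 = -1873/234 ≈ -8.0043)
((6/6 + 0/u)*(3*(-4)) - 11)*(471 + n) = ((6/6 + 0/5)*(3*(-4)) - 11)*(471 - 1873/234) = ((6*(⅙) + 0*(⅕))*(-12) - 11)*(108341/234) = ((1 + 0)*(-12) - 11)*(108341/234) = (1*(-12) - 11)*(108341/234) = (-12 - 11)*(108341/234) = -23*108341/234 = -2491843/234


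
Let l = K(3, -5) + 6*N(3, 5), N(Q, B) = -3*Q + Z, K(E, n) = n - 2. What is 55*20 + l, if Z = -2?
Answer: 1027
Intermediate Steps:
K(E, n) = -2 + n
N(Q, B) = -2 - 3*Q (N(Q, B) = -3*Q - 2 = -2 - 3*Q)
l = -73 (l = (-2 - 5) + 6*(-2 - 3*3) = -7 + 6*(-2 - 9) = -7 + 6*(-11) = -7 - 66 = -73)
55*20 + l = 55*20 - 73 = 1100 - 73 = 1027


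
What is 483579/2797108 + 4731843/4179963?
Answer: 5085606079207/3897269315668 ≈ 1.3049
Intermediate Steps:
483579/2797108 + 4731843/4179963 = 483579*(1/2797108) + 4731843*(1/4179963) = 483579/2797108 + 1577281/1393321 = 5085606079207/3897269315668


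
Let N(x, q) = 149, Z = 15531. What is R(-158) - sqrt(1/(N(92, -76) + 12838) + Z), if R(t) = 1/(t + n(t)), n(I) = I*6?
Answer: -1/1106 - sqrt(291054684414)/4329 ≈ -124.62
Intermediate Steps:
n(I) = 6*I
R(t) = 1/(7*t) (R(t) = 1/(t + 6*t) = 1/(7*t))
R(-158) - sqrt(1/(N(92, -76) + 12838) + Z) = (1/7)/(-158) - sqrt(1/(149 + 12838) + 15531) = (1/7)*(-1/158) - sqrt(1/12987 + 15531) = -1/1106 - sqrt(1/12987 + 15531) = -1/1106 - sqrt(201701098/12987) = -1/1106 - sqrt(291054684414)/4329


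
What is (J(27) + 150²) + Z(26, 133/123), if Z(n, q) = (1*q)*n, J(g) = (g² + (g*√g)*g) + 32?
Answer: 2864561/123 + 2187*√3 ≈ 27077.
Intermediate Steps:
J(g) = 32 + g² + g^(5/2) (J(g) = (g² + g^(3/2)*g) + 32 = (g² + g^(5/2)) + 32 = 32 + g² + g^(5/2))
Z(n, q) = n*q (Z(n, q) = q*n = n*q)
(J(27) + 150²) + Z(26, 133/123) = ((32 + 27² + 27^(5/2)) + 150²) + 26*(133/123) = ((32 + 729 + 2187*√3) + 22500) + 26*(133*(1/123)) = ((761 + 2187*√3) + 22500) + 26*(133/123) = (23261 + 2187*√3) + 3458/123 = 2864561/123 + 2187*√3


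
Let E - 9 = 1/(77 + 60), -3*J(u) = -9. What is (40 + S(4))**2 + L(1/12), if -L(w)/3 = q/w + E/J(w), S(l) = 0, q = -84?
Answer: 632254/137 ≈ 4615.0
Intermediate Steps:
J(u) = 3 (J(u) = -1/3*(-9) = 3)
E = 1234/137 (E = 9 + 1/(77 + 60) = 9 + 1/137 = 1234/137 ≈ 9.0073)
L(w) = -1234/137 + 252/w (L(w) = -3*(-84/w + (1234/137)/3) = -3*(-84/w + (1234/137)*(1/3)) = -3*(-84/w + 1234/411) = -3*(1234/411 - 84/w) = -1234/137 + 252/w)
(40 + S(4))**2 + L(1/12) = (40 + 0)**2 + (-1234/137 + 252/(1/12)) = 40**2 + (-1234/137 + 252/(1/12)) = 1600 + (-1234/137 + 252*12) = 1600 + (-1234/137 + 3024) = 1600 + 413054/137 = 632254/137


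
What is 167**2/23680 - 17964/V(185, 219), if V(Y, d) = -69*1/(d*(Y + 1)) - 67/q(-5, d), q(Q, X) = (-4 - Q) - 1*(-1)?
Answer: 2894299031107/5385850240 ≈ 537.39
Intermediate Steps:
q(Q, X) = -3 - Q (q(Q, X) = (-4 - Q) + 1 = -3 - Q)
V(Y, d) = -67/2 - 69/(d*(1 + Y)) (V(Y, d) = -69*1/(d*(Y + 1)) - 67/(-3 - 1*(-5)) = -69*1/(d*(1 + Y)) - 67/(-3 + 5) = -69*1/(d*(1 + Y)) - 67/2 = -69/(d*(1 + Y)) - 67*1/2 = -69/(d*(1 + Y)) - 67/2 = -67/2 - 69/(d*(1 + Y)))
167**2/23680 - 17964/V(185, 219) = 167**2/23680 - 17964*438*(1 + 185)/(-138 - 67*219 - 67*185*219) = 27889*(1/23680) - 17964*81468/(-138 - 14673 - 2714505) = 27889/23680 - 17964/((1/2)*(1/219)*(1/186)*(-2729316)) = 27889/23680 - 17964/(-227443/6789) = 27889/23680 - 17964*(-6789/227443) = 27889/23680 + 121957596/227443 = 2894299031107/5385850240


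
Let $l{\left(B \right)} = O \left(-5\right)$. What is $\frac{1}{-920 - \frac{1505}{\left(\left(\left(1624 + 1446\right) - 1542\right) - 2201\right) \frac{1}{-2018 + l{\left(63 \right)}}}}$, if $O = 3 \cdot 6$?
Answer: $- \frac{673}{3791700} \approx -0.00017749$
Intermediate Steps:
$O = 18$
$l{\left(B \right)} = -90$ ($l{\left(B \right)} = 18 \left(-5\right) = -90$)
$\frac{1}{-920 - \frac{1505}{\left(\left(\left(1624 + 1446\right) - 1542\right) - 2201\right) \frac{1}{-2018 + l{\left(63 \right)}}}} = \frac{1}{-920 - \frac{1505}{\left(\left(\left(1624 + 1446\right) - 1542\right) - 2201\right) \frac{1}{-2018 - 90}}} = \frac{1}{-920 - \frac{1505}{\left(\left(3070 - 1542\right) - 2201\right) \frac{1}{-2108}}} = \frac{1}{-920 - \frac{1505}{\left(1528 - 2201\right) \left(- \frac{1}{2108}\right)}} = \frac{1}{-920 - \frac{1505}{\left(-673\right) \left(- \frac{1}{2108}\right)}} = \frac{1}{-920 - \frac{1505}{\frac{673}{2108}}} = \frac{1}{-920 - \frac{3172540}{673}} = \frac{1}{- \frac{3791700}{673}} = - \frac{673}{3791700}$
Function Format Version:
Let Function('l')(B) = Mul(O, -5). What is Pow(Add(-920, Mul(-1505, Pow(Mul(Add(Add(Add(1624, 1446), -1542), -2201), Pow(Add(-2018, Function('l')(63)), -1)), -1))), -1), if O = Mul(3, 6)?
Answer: Rational(-673, 3791700) ≈ -0.00017749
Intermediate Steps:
O = 18
Function('l')(B) = -90 (Function('l')(B) = Mul(18, -5) = -90)
Pow(Add(-920, Mul(-1505, Pow(Mul(Add(Add(Add(1624, 1446), -1542), -2201), Pow(Add(-2018, Function('l')(63)), -1)), -1))), -1) = Pow(Add(-920, Mul(-1505, Pow(Mul(Add(Add(Add(1624, 1446), -1542), -2201), Pow(Add(-2018, -90), -1)), -1))), -1) = Pow(Add(-920, Mul(-1505, Pow(Mul(Add(Add(3070, -1542), -2201), Pow(-2108, -1)), -1))), -1) = Pow(Add(-920, Mul(-1505, Pow(Mul(Add(1528, -2201), Rational(-1, 2108)), -1))), -1) = Pow(Add(-920, Mul(-1505, Pow(Mul(-673, Rational(-1, 2108)), -1))), -1) = Pow(Add(-920, Mul(-1505, Pow(Rational(673, 2108), -1))), -1) = Pow(Add(-920, Mul(-1505, Rational(2108, 673))), -1) = Pow(Add(-920, Rational(-3172540, 673)), -1) = Pow(Rational(-3791700, 673), -1) = Rational(-673, 3791700)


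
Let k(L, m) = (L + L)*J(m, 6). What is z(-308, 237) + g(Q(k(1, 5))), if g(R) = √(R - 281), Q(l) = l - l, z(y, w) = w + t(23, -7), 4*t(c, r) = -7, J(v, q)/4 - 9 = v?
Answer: 941/4 + I*√281 ≈ 235.25 + 16.763*I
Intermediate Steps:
J(v, q) = 36 + 4*v
t(c, r) = -7/4 (t(c, r) = (¼)*(-7) = -7/4)
k(L, m) = 2*L*(36 + 4*m) (k(L, m) = (L + L)*(36 + 4*m) = (2*L)*(36 + 4*m) = 2*L*(36 + 4*m))
z(y, w) = -7/4 + w (z(y, w) = w - 7/4 = -7/4 + w)
Q(l) = 0
g(R) = √(-281 + R)
z(-308, 237) + g(Q(k(1, 5))) = (-7/4 + 237) + √(-281 + 0) = 941/4 + √(-281) = 941/4 + I*√281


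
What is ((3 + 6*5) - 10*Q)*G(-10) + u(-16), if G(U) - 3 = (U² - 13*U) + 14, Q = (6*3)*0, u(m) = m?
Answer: 8135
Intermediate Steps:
Q = 0 (Q = 18*0 = 0)
G(U) = 17 + U² - 13*U (G(U) = 3 + ((U² - 13*U) + 14) = 3 + (14 + U² - 13*U) = 17 + U² - 13*U)
((3 + 6*5) - 10*Q)*G(-10) + u(-16) = ((3 + 6*5) - 10*0)*(17 + (-10)² - 13*(-10)) - 16 = ((3 + 30) + 0)*(17 + 100 + 130) - 16 = (33 + 0)*247 - 16 = 33*247 - 16 = 8151 - 16 = 8135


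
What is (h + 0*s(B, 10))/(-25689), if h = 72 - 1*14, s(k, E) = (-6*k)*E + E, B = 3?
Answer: -58/25689 ≈ -0.0022578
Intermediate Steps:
s(k, E) = E - 6*E*k (s(k, E) = -6*E*k + E = E - 6*E*k)
h = 58 (h = 72 - 14 = 58)
(h + 0*s(B, 10))/(-25689) = (58 + 0*(10*(1 - 6*3)))/(-25689) = (58 + 0*(10*(1 - 18)))*(-1/25689) = (58 + 0*(10*(-17)))*(-1/25689) = (58 + 0*(-170))*(-1/25689) = (58 + 0)*(-1/25689) = 58*(-1/25689) = -58/25689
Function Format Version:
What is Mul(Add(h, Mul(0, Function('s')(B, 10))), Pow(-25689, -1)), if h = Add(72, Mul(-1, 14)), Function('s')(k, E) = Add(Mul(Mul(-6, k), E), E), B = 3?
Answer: Rational(-58, 25689) ≈ -0.0022578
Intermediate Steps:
Function('s')(k, E) = Add(E, Mul(-6, E, k)) (Function('s')(k, E) = Add(Mul(-6, E, k), E) = Add(E, Mul(-6, E, k)))
h = 58 (h = Add(72, -14) = 58)
Mul(Add(h, Mul(0, Function('s')(B, 10))), Pow(-25689, -1)) = Mul(Add(58, Mul(0, Mul(10, Add(1, Mul(-6, 3))))), Pow(-25689, -1)) = Mul(Add(58, Mul(0, Mul(10, Add(1, -18)))), Rational(-1, 25689)) = Mul(Add(58, Mul(0, Mul(10, -17))), Rational(-1, 25689)) = Mul(Add(58, Mul(0, -170)), Rational(-1, 25689)) = Mul(Add(58, 0), Rational(-1, 25689)) = Mul(58, Rational(-1, 25689)) = Rational(-58, 25689)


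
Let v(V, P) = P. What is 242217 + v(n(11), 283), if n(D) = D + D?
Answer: 242500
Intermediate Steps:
n(D) = 2*D
242217 + v(n(11), 283) = 242217 + 283 = 242500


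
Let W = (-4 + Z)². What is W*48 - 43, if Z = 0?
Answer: 725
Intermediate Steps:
W = 16 (W = (-4 + 0)² = (-4)² = 16)
W*48 - 43 = 16*48 - 43 = 768 - 43 = 725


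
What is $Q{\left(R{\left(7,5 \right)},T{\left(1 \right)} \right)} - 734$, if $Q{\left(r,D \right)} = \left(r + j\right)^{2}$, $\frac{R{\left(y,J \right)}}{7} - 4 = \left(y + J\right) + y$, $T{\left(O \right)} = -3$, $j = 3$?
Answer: $26162$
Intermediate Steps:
$R{\left(y,J \right)} = 28 + 7 J + 14 y$ ($R{\left(y,J \right)} = 28 + 7 \left(\left(y + J\right) + y\right) = 28 + 7 \left(\left(J + y\right) + y\right) = 28 + 7 \left(J + 2 y\right) = 28 + \left(7 J + 14 y\right) = 28 + 7 J + 14 y$)
$Q{\left(r,D \right)} = \left(3 + r\right)^{2}$ ($Q{\left(r,D \right)} = \left(r + 3\right)^{2} = \left(3 + r\right)^{2}$)
$Q{\left(R{\left(7,5 \right)},T{\left(1 \right)} \right)} - 734 = \left(3 + \left(28 + 7 \cdot 5 + 14 \cdot 7\right)\right)^{2} - 734 = \left(3 + \left(28 + 35 + 98\right)\right)^{2} - 734 = \left(3 + 161\right)^{2} - 734 = 164^{2} - 734 = 26896 - 734 = 26162$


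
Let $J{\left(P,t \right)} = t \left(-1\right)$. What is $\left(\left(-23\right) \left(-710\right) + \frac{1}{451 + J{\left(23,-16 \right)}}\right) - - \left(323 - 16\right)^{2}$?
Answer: $\frac{51640394}{467} \approx 1.1058 \cdot 10^{5}$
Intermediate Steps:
$J{\left(P,t \right)} = - t$
$\left(\left(-23\right) \left(-710\right) + \frac{1}{451 + J{\left(23,-16 \right)}}\right) - - \left(323 - 16\right)^{2} = \left(\left(-23\right) \left(-710\right) + \frac{1}{451 - -16}\right) - - \left(323 - 16\right)^{2} = \left(16330 + \frac{1}{451 + 16}\right) - - 307^{2} = \left(16330 + \frac{1}{467}\right) - \left(-1\right) 94249 = \left(16330 + \frac{1}{467}\right) - -94249 = \frac{7626111}{467} + 94249 = \frac{51640394}{467}$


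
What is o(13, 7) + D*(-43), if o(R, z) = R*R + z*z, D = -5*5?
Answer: 1293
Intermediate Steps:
D = -25
o(R, z) = R**2 + z**2
o(13, 7) + D*(-43) = (13**2 + 7**2) - 25*(-43) = (169 + 49) + 1075 = 218 + 1075 = 1293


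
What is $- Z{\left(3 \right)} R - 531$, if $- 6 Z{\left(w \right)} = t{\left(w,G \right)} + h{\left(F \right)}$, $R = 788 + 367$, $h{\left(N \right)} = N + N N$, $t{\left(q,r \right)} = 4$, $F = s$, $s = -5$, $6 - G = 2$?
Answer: $4089$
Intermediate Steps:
$G = 4$ ($G = 6 - 2 = 4$)
$F = -5$
$h{\left(N \right)} = N + N^{2}$
$R = 1155$
$Z{\left(w \right)} = -4$ ($Z{\left(w \right)} = - \frac{4 - 5 \left(1 - 5\right)}{6} = - \frac{4 - -20}{6} = - \frac{4 + 20}{6} = \left(- \frac{1}{6}\right) 24 = -4$)
$- Z{\left(3 \right)} R - 531 = \left(-1\right) \left(-4\right) 1155 - 531 = 4 \cdot 1155 - 531 = 4620 - 531 = 4089$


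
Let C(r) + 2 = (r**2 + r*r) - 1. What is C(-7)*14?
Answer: 1330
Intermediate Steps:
C(r) = -3 + 2*r**2 (C(r) = -2 + ((r**2 + r*r) - 1) = -2 + ((r**2 + r**2) - 1) = -2 + (2*r**2 - 1) = -2 + (-1 + 2*r**2) = -3 + 2*r**2)
C(-7)*14 = (-3 + 2*(-7)**2)*14 = (-3 + 2*49)*14 = (-3 + 98)*14 = 95*14 = 1330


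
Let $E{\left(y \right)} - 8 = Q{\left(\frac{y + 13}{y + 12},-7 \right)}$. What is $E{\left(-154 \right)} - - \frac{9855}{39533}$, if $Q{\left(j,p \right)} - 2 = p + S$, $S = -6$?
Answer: $- \frac{108744}{39533} \approx -2.7507$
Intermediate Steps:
$Q{\left(j,p \right)} = -4 + p$ ($Q{\left(j,p \right)} = 2 + \left(p - 6\right) = 2 + \left(-6 + p\right) = -4 + p$)
$E{\left(y \right)} = -3$ ($E{\left(y \right)} = 8 - 11 = -3$)
$E{\left(-154 \right)} - - \frac{9855}{39533} = -3 - - \frac{9855}{39533} = -3 + \frac{9855}{39533} = - \frac{108744}{39533}$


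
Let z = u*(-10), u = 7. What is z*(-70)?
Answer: 4900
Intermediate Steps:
z = -70 (z = 7*(-10) = -70)
z*(-70) = -70*(-70) = 4900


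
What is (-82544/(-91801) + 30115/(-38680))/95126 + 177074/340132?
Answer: 2990604431306572129/5744478519858324688 ≈ 0.52061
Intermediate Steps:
(-82544/(-91801) + 30115/(-38680))/95126 + 177074/340132 = (-82544*(-1/91801) + 30115*(-1/38680))*(1/95126) + 177074*(1/340132) = (82544/91801 - 6023/7736)*(1/95126) + 88537/170066 = (85642961/710172536)*(1/95126) + 88537/170066 = 85642961/67555872659536 + 88537/170066 = 2990604431306572129/5744478519858324688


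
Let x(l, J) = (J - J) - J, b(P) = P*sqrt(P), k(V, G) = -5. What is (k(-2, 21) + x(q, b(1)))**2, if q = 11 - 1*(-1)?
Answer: 36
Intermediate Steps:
q = 12 (q = 11 + 1 = 12)
b(P) = P**(3/2)
x(l, J) = -J (x(l, J) = 0 - J = -J)
(k(-2, 21) + x(q, b(1)))**2 = (-5 - 1**(3/2))**2 = (-5 - 1*1)**2 = (-5 - 1)**2 = (-6)**2 = 36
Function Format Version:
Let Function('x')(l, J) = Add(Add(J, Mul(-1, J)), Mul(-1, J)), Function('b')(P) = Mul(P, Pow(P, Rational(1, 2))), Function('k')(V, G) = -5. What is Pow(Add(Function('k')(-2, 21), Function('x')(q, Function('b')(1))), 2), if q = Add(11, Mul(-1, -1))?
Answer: 36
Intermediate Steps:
q = 12 (q = Add(11, 1) = 12)
Function('b')(P) = Pow(P, Rational(3, 2))
Function('x')(l, J) = Mul(-1, J) (Function('x')(l, J) = Add(0, Mul(-1, J)) = Mul(-1, J))
Pow(Add(Function('k')(-2, 21), Function('x')(q, Function('b')(1))), 2) = Pow(Add(-5, Mul(-1, Pow(1, Rational(3, 2)))), 2) = Pow(Add(-5, Mul(-1, 1)), 2) = Pow(Add(-5, -1), 2) = Pow(-6, 2) = 36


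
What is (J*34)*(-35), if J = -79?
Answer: 94010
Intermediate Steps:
(J*34)*(-35) = -79*34*(-35) = -2686*(-35) = 94010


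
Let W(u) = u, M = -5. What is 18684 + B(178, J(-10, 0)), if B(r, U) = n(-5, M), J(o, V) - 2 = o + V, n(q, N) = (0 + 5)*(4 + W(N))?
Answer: 18679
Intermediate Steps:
n(q, N) = 20 + 5*N (n(q, N) = (0 + 5)*(4 + N) = 5*(4 + N) = 20 + 5*N)
J(o, V) = 2 + V + o (J(o, V) = 2 + (o + V) = 2 + (V + o) = 2 + V + o)
B(r, U) = -5 (B(r, U) = 20 + 5*(-5) = 20 - 25 = -5)
18684 + B(178, J(-10, 0)) = 18684 - 5 = 18679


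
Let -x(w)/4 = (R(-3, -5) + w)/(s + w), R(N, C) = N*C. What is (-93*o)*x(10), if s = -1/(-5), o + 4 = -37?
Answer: -635500/17 ≈ -37382.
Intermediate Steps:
o = -41 (o = -4 - 37 = -41)
R(N, C) = C*N
s = ⅕ (s = -1*(-⅕) = ⅕ ≈ 0.20000)
x(w) = -4*(15 + w)/(⅕ + w) (x(w) = -4*(-5*(-3) + w)/(⅕ + w) = -4*(15 + w)/(⅕ + w))
(-93*o)*x(10) = (-93*(-41))*(20*(-15 - 1*10)/(1 + 5*10)) = 3813*(20*(-15 - 10)/(1 + 50)) = 3813*(20*(-25)/51) = 3813*(20*(1/51)*(-25)) = 3813*(-500/51) = -635500/17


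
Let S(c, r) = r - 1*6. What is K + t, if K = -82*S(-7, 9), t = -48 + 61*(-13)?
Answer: -1087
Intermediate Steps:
S(c, r) = -6 + r (S(c, r) = r - 6 = -6 + r)
t = -841 (t = -48 - 793 = -841)
K = -246 (K = -82*(-6 + 9) = -82*3 = -246)
K + t = -246 - 841 = -1087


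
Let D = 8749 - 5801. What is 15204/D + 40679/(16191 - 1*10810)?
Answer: 50433604/3965797 ≈ 12.717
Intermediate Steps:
D = 2948
15204/D + 40679/(16191 - 1*10810) = 15204/2948 + 40679/(16191 - 1*10810) = 15204*(1/2948) + 40679/(16191 - 10810) = 3801/737 + 40679/5381 = 50433604/3965797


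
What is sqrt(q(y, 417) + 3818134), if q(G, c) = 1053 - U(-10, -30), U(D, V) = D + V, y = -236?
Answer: sqrt(3819227) ≈ 1954.3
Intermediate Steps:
q(G, c) = 1093 (q(G, c) = 1053 - (-10 - 30) = 1053 - 1*(-40) = 1053 + 40 = 1093)
sqrt(q(y, 417) + 3818134) = sqrt(1093 + 3818134) = sqrt(3819227)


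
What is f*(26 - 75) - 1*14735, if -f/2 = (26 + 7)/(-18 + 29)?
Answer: -14441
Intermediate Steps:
f = -6 (f = -2*(26 + 7)/(-18 + 29) = -66/11 = -2*3 = -6)
f*(26 - 75) - 1*14735 = -6*(26 - 75) - 1*14735 = -6*(-49) - 14735 = 294 - 14735 = -14441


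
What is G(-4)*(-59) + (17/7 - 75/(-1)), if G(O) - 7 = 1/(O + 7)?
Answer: -7460/21 ≈ -355.24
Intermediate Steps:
G(O) = 7 + 1/(7 + O) (G(O) = 7 + 1/(O + 7) = 7 + 1/(7 + O))
G(-4)*(-59) + (17/7 - 75/(-1)) = ((50 + 7*(-4))/(7 - 4))*(-59) + (17/7 - 75/(-1)) = ((50 - 28)/3)*(-59) + (17*(⅐) - 75*(-1)) = ((⅓)*22)*(-59) + (17/7 + 75) = (22/3)*(-59) + 542/7 = -1298/3 + 542/7 = -7460/21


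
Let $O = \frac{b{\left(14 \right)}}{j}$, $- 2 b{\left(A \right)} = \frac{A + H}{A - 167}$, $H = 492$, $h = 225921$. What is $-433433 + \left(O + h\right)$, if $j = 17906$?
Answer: $- \frac{568503610163}{2739618} \approx -2.0751 \cdot 10^{5}$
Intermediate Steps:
$b{\left(A \right)} = - \frac{492 + A}{2 \left(-167 + A\right)}$ ($b{\left(A \right)} = - \frac{\left(A + 492\right) \frac{1}{A - 167}}{2} = - \frac{\left(492 + A\right) \frac{1}{-167 + A}}{2} = - \frac{\frac{1}{-167 + A} \left(492 + A\right)}{2} = - \frac{492 + A}{2 \left(-167 + A\right)}$)
$O = \frac{253}{2739618}$ ($O = \frac{\frac{1}{2} \frac{1}{-167 + 14} \left(-492 - 14\right)}{17906} = \frac{-492 - 14}{2 \left(-153\right)} \frac{1}{17906} = \frac{1}{2} \left(- \frac{1}{153}\right) \left(-506\right) \frac{1}{17906} = \frac{253}{153} \cdot \frac{1}{17906} = \frac{253}{2739618} \approx 9.2349 \cdot 10^{-5}$)
$-433433 + \left(O + h\right) = -433433 + \left(\frac{253}{2739618} + 225921\right) = -433433 + \frac{618937238431}{2739618} = - \frac{568503610163}{2739618}$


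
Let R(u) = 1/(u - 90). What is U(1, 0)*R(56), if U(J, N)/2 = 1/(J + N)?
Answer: -1/17 ≈ -0.058824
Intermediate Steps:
U(J, N) = 2/(J + N)
R(u) = 1/(-90 + u)
U(1, 0)*R(56) = (2/(1 + 0))/(-90 + 56) = (2/1)/(-34) = (2*1)*(-1/34) = 2*(-1/34) = -1/17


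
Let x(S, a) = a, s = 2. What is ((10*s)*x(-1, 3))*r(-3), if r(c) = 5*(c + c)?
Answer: -1800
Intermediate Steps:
r(c) = 10*c (r(c) = 5*(2*c) = 10*c)
((10*s)*x(-1, 3))*r(-3) = ((10*2)*3)*(10*(-3)) = (20*3)*(-30) = 60*(-30) = -1800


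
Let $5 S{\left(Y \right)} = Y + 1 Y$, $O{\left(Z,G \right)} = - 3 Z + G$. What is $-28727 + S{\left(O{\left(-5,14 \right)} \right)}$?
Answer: $- \frac{143577}{5} \approx -28715.0$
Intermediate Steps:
$O{\left(Z,G \right)} = G - 3 Z$
$S{\left(Y \right)} = \frac{2 Y}{5}$ ($S{\left(Y \right)} = \frac{Y + 1 Y}{5} = \frac{Y + Y}{5} = \frac{2 Y}{5}$)
$-28727 + S{\left(O{\left(-5,14 \right)} \right)} = -28727 + \frac{2 \left(14 - -15\right)}{5} = -28727 + \frac{2 \left(14 + 15\right)}{5} = -28727 + \frac{2}{5} \cdot 29 = -28727 + \frac{58}{5} = - \frac{143577}{5}$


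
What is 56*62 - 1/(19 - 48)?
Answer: 100689/29 ≈ 3472.0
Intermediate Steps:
56*62 - 1/(19 - 48) = 3472 - 1/(-29) = 3472 - 1*(-1/29) = 3472 + 1/29 = 100689/29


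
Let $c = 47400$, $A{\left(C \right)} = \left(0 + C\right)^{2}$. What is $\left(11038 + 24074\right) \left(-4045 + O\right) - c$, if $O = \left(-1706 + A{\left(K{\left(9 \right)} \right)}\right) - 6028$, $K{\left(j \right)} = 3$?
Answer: $-413315640$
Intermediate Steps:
$A{\left(C \right)} = C^{2}$
$O = -7725$ ($O = \left(-1706 + 3^{2}\right) - 6028 = \left(-1706 + 9\right) - 6028 = -1697 - 6028 = -7725$)
$\left(11038 + 24074\right) \left(-4045 + O\right) - c = \left(11038 + 24074\right) \left(-4045 - 7725\right) - 47400 = 35112 \left(-11770\right) - 47400 = -413268240 - 47400 = -413315640$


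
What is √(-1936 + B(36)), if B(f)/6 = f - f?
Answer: 44*I ≈ 44.0*I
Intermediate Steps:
B(f) = 0 (B(f) = 6*(f - f) = 6*0 = 0)
√(-1936 + B(36)) = √(-1936 + 0) = √(-1936) = 44*I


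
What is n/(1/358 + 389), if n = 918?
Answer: 109548/46421 ≈ 2.3599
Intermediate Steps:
n/(1/358 + 389) = 918/(1/358 + 389) = 918/(139263/358) = 918*(358/139263) = 109548/46421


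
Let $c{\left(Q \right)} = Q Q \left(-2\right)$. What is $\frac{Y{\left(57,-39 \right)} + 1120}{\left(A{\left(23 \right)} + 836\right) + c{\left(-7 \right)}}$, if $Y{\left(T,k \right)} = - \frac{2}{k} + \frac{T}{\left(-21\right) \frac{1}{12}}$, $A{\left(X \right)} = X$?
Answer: $\frac{296882}{207753} \approx 1.429$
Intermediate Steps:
$Y{\left(T,k \right)} = - \frac{2}{k} - \frac{4 T}{7}$ ($Y{\left(T,k \right)} = - \frac{2}{k} + \frac{T}{\left(-21\right) \frac{1}{12}} = - \frac{2}{k} + \frac{T}{- \frac{7}{4}} = - \frac{2}{k} + T \left(- \frac{4}{7}\right) = - \frac{2}{k} - \frac{4 T}{7}$)
$c{\left(Q \right)} = - 2 Q^{2}$ ($c{\left(Q \right)} = Q^{2} \left(-2\right) = - 2 Q^{2}$)
$\frac{Y{\left(57,-39 \right)} + 1120}{\left(A{\left(23 \right)} + 836\right) + c{\left(-7 \right)}} = \frac{\left(- \frac{2}{-39} - \frac{228}{7}\right) + 1120}{\left(23 + 836\right) - 2 \left(-7\right)^{2}} = \frac{\left(\left(-2\right) \left(- \frac{1}{39}\right) - \frac{228}{7}\right) + 1120}{859 - 98} = \frac{\left(\frac{2}{39} - \frac{228}{7}\right) + 1120}{859 - 98} = \frac{- \frac{8878}{273} + 1120}{761} = \frac{296882}{273} \cdot \frac{1}{761} = \frac{296882}{207753}$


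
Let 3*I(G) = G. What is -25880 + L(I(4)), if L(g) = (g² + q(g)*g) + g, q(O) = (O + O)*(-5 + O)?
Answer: -699028/27 ≈ -25890.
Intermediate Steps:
I(G) = G/3
q(O) = 2*O*(-5 + O) (q(O) = (2*O)*(-5 + O) = 2*O*(-5 + O))
L(g) = g + g² + 2*g²*(-5 + g) (L(g) = (g² + (2*g*(-5 + g))*g) + g = (g² + 2*g²*(-5 + g)) + g = g + g² + 2*g²*(-5 + g))
-25880 + L(I(4)) = -25880 + ((⅓)*4)*(1 + (⅓)*4 + 2*((⅓)*4)*(-5 + (⅓)*4)) = -25880 + 4*(1 + 4/3 + 2*(4/3)*(-5 + 4/3))/3 = -25880 + 4*(1 + 4/3 + 2*(4/3)*(-11/3))/3 = -25880 + 4*(1 + 4/3 - 88/9)/3 = -25880 + (4/3)*(-67/9) = -25880 - 268/27 = -699028/27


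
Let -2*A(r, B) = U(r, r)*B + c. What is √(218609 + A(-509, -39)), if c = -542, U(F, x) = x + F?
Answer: √199029 ≈ 446.13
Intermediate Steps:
U(F, x) = F + x
A(r, B) = 271 - B*r (A(r, B) = -((r + r)*B - 542)/2 = -((2*r)*B - 542)/2 = -(2*B*r - 542)/2 = -(-542 + 2*B*r)/2 = 271 - B*r)
√(218609 + A(-509, -39)) = √(218609 + (271 - 1*(-39)*(-509))) = √(218609 + (271 - 19851)) = √(218609 - 19580) = √199029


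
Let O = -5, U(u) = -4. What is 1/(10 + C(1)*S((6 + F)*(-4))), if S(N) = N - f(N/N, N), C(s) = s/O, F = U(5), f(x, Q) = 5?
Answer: 5/63 ≈ 0.079365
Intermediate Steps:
F = -4
C(s) = -s/5 (C(s) = s/(-5) = s*(-⅕) = -s/5)
S(N) = -5 + N (S(N) = N - 1*5 = N - 5 = -5 + N)
1/(10 + C(1)*S((6 + F)*(-4))) = 1/(10 + (-⅕*1)*(-5 + (6 - 4)*(-4))) = 1/(10 - (-5 + 2*(-4))/5) = 1/(10 - (-5 - 8)/5) = 1/(10 - ⅕*(-13)) = 1/(10 + 13/5) = 1/(63/5) = 5/63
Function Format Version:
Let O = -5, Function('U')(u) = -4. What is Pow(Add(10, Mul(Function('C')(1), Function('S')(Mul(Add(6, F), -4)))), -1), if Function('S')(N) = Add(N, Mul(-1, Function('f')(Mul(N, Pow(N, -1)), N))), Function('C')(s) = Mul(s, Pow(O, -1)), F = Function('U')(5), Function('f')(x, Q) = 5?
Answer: Rational(5, 63) ≈ 0.079365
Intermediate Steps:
F = -4
Function('C')(s) = Mul(Rational(-1, 5), s) (Function('C')(s) = Mul(s, Pow(-5, -1)) = Mul(s, Rational(-1, 5)) = Mul(Rational(-1, 5), s))
Function('S')(N) = Add(-5, N) (Function('S')(N) = Add(N, Mul(-1, 5)) = Add(N, -5) = Add(-5, N))
Pow(Add(10, Mul(Function('C')(1), Function('S')(Mul(Add(6, F), -4)))), -1) = Pow(Add(10, Mul(Mul(Rational(-1, 5), 1), Add(-5, Mul(Add(6, -4), -4)))), -1) = Pow(Add(10, Mul(Rational(-1, 5), Add(-5, Mul(2, -4)))), -1) = Pow(Add(10, Mul(Rational(-1, 5), Add(-5, -8))), -1) = Pow(Add(10, Mul(Rational(-1, 5), -13)), -1) = Pow(Add(10, Rational(13, 5)), -1) = Pow(Rational(63, 5), -1) = Rational(5, 63)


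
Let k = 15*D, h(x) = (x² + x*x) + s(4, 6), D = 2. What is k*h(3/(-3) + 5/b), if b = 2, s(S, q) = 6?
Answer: 315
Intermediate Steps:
h(x) = 6 + 2*x² (h(x) = (x² + x*x) + 6 = (x² + x²) + 6 = 2*x² + 6 = 6 + 2*x²)
k = 30 (k = 15*2 = 30)
k*h(3/(-3) + 5/b) = 30*(6 + 2*(3/(-3) + 5/2)²) = 30*(6 + 2*(3*(-⅓) + 5*(½))²) = 30*(6 + 2*(-1 + 5/2)²) = 30*(6 + 2*(3/2)²) = 30*(6 + 2*(9/4)) = 30*(6 + 9/2) = 30*(21/2) = 315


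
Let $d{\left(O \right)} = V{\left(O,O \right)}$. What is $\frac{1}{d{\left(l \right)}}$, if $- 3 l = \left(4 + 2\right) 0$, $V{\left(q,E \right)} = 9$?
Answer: $\frac{1}{9} \approx 0.11111$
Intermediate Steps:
$l = 0$ ($l = - \frac{\left(4 + 2\right) 0}{3} = - \frac{6 \cdot 0}{3} = \left(- \frac{1}{3}\right) 0 = 0$)
$d{\left(O \right)} = 9$
$\frac{1}{d{\left(l \right)}} = \frac{1}{9}$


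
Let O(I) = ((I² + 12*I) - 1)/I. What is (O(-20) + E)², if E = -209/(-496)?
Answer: 348606241/6150400 ≈ 56.680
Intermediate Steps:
O(I) = (-1 + I² + 12*I)/I
E = 209/496 (E = -209*(-1/496) = 209/496 ≈ 0.42137)
(O(-20) + E)² = ((12 - 20 - 1/(-20)) + 209/496)² = ((12 - 20 - 1*(-1/20)) + 209/496)² = ((12 - 20 + 1/20) + 209/496)² = (-159/20 + 209/496)² = (-18671/2480)² = 348606241/6150400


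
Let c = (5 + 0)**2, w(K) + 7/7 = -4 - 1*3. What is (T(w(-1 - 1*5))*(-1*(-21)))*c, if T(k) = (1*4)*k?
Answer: -16800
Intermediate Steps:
w(K) = -8 (w(K) = -1 + (-4 - 1*3) = -1 + (-4 - 3) = -1 - 7 = -8)
c = 25 (c = 5**2 = 25)
T(k) = 4*k
(T(w(-1 - 1*5))*(-1*(-21)))*c = ((4*(-8))*(-1*(-21)))*25 = -32*21*25 = -672*25 = -16800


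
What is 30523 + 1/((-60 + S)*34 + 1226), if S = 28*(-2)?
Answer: 82961513/2718 ≈ 30523.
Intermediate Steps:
S = -56
30523 + 1/((-60 + S)*34 + 1226) = 30523 + 1/((-60 - 56)*34 + 1226) = 30523 + 1/(-116*34 + 1226) = 30523 + 1/(-3944 + 1226) = 30523 + 1/(-2718) = 30523 - 1/2718 = 82961513/2718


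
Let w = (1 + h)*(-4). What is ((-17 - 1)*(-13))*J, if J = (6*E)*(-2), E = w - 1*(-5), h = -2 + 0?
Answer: -25272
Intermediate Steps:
h = -2
w = 4 (w = (1 - 2)*(-4) = -1*(-4) = 4)
E = 9 (E = 4 - 1*(-5) = 4 + 5 = 9)
J = -108 (J = (6*9)*(-2) = 54*(-2) = -108)
((-17 - 1)*(-13))*J = ((-17 - 1)*(-13))*(-108) = -18*(-13)*(-108) = 234*(-108) = -25272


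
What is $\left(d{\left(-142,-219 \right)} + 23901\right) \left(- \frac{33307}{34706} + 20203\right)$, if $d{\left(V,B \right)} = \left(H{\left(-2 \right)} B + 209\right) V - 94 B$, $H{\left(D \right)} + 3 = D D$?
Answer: $\frac{32186867228977}{34706} \approx 9.2742 \cdot 10^{8}$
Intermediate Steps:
$H{\left(D \right)} = -3 + D^{2}$ ($H{\left(D \right)} = -3 + D D = -3 + D^{2}$)
$d{\left(V,B \right)} = - 94 B + V \left(209 + B\right)$ ($d{\left(V,B \right)} = \left(\left(-3 + \left(-2\right)^{2}\right) B + 209\right) V - 94 B = \left(\left(-3 + 4\right) B + 209\right) V - 94 B = \left(1 B + 209\right) V - 94 B = \left(B + 209\right) V - 94 B = \left(209 + B\right) V - 94 B = V \left(209 + B\right) - 94 B = - 94 B + V \left(209 + B\right)$)
$\left(d{\left(-142,-219 \right)} + 23901\right) \left(- \frac{33307}{34706} + 20203\right) = \left(\left(\left(-94\right) \left(-219\right) + 209 \left(-142\right) - -31098\right) + 23901\right) \left(- \frac{33307}{34706} + 20203\right) = \left(\left(20586 - 29678 + 31098\right) + 23901\right) \left(\left(-33307\right) \frac{1}{34706} + 20203\right) = \left(22006 + 23901\right) \left(- \frac{33307}{34706} + 20203\right) = 45907 \cdot \frac{701132011}{34706} = \frac{32186867228977}{34706}$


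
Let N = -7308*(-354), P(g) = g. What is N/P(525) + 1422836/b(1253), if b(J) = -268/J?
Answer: -11134330561/1675 ≈ -6.6474e+6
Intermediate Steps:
N = 2587032
N/P(525) + 1422836/b(1253) = 2587032/525 + 1422836/((-268/1253)) = 2587032*(1/525) + 1422836/((-268*1/1253)) = 123192/25 + 1422836/(-268/1253) = 123192/25 + 1422836*(-1253/268) = 123192/25 - 445703377/67 = -11134330561/1675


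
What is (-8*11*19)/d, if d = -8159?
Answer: 1672/8159 ≈ 0.20493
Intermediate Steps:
(-8*11*19)/d = (-8*11*19)/(-8159) = -88*19*(-1/8159) = -1672*(-1/8159) = 1672/8159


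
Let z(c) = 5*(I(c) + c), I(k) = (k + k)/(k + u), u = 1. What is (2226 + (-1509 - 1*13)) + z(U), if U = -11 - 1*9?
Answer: 11676/19 ≈ 614.53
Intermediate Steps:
I(k) = 2*k/(1 + k) (I(k) = (k + k)/(k + 1) = (2*k)/(1 + k) = 2*k/(1 + k))
U = -20 (U = -11 - 9 = -20)
z(c) = 5*c + 10*c/(1 + c) (z(c) = 5*(2*c/(1 + c) + c) = 5*(c + 2*c/(1 + c)) = 5*c + 10*c/(1 + c))
(2226 + (-1509 - 1*13)) + z(U) = (2226 + (-1509 - 1*13)) + 5*(-20)*(3 - 20)/(1 - 20) = (2226 + (-1509 - 13)) + 5*(-20)*(-17)/(-19) = (2226 - 1522) + 5*(-20)*(-1/19)*(-17) = 704 - 1700/19 = 11676/19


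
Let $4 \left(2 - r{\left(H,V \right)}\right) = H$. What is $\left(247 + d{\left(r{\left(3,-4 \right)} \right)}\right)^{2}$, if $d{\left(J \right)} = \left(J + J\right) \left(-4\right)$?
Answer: $56169$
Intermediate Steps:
$r{\left(H,V \right)} = 2 - \frac{H}{4}$
$d{\left(J \right)} = - 8 J$ ($d{\left(J \right)} = 2 J \left(-4\right) = - 8 J$)
$\left(247 + d{\left(r{\left(3,-4 \right)} \right)}\right)^{2} = \left(247 - 8 \left(2 - \frac{3}{4}\right)\right)^{2} = \left(247 - 10\right)^{2} = 237^{2} = 56169$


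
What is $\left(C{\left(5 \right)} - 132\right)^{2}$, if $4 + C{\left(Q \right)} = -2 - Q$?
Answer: $20449$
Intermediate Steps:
$C{\left(Q \right)} = -6 - Q$ ($C{\left(Q \right)} = -4 - \left(2 + Q\right) = -6 - Q$)
$\left(C{\left(5 \right)} - 132\right)^{2} = \left(\left(-6 - 5\right) - 132\right)^{2} = \left(-11 - 132\right)^{2} = \left(-143\right)^{2} = 20449$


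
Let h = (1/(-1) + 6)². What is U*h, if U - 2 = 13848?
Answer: 346250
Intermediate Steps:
U = 13850 (U = 2 + 13848 = 13850)
h = 25 (h = (-1 + 6)² = 5² = 25)
U*h = 13850*25 = 346250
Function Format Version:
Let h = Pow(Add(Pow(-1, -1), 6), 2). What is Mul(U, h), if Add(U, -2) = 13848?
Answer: 346250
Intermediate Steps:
U = 13850 (U = Add(2, 13848) = 13850)
h = 25 (h = Pow(Add(-1, 6), 2) = Pow(5, 2) = 25)
Mul(U, h) = Mul(13850, 25) = 346250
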